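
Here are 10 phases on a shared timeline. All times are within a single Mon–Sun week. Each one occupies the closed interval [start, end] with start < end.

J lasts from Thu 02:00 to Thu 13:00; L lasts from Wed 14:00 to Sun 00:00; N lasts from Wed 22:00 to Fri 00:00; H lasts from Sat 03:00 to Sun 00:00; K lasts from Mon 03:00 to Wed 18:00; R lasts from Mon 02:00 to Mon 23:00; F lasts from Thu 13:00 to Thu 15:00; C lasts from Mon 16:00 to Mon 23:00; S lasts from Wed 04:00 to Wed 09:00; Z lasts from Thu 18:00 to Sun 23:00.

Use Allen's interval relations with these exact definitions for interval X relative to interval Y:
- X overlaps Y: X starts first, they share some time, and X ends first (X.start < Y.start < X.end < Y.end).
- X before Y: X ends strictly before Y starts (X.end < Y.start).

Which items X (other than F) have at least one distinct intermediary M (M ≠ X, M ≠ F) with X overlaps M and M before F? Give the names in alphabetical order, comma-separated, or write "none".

Target F = [Thu 13:00, Thu 15:00].
Intermediaries M with M before F: C, K, R, S.
Via C — items with X overlaps C: none.
Via K — items with X overlaps K: R.
Via R — items with X overlaps R: none.
Via S — items with X overlaps S: none.
Union: R.

R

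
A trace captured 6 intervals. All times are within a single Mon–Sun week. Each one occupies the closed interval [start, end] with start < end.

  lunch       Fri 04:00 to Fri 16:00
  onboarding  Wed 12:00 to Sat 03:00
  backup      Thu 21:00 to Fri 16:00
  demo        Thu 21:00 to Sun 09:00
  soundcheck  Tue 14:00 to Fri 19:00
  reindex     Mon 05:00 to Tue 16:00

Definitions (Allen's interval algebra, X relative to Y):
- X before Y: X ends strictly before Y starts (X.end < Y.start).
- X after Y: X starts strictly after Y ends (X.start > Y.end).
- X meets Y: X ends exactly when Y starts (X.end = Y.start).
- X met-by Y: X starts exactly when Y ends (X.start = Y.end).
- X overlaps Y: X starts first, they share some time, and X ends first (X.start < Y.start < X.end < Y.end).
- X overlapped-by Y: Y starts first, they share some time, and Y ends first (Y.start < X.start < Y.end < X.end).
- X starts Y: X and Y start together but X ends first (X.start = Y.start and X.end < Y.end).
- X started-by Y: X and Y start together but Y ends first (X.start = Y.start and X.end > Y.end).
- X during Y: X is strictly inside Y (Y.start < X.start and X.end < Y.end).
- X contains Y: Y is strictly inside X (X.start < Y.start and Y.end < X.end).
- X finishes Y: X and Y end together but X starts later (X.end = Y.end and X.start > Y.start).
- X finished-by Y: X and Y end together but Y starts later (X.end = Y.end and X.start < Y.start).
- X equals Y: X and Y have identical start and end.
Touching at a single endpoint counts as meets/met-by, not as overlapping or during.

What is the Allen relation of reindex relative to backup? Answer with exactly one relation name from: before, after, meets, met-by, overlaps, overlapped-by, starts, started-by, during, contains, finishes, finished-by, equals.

reindex = [Mon 05:00, Tue 16:00]; backup = [Thu 21:00, Fri 16:00].
Compare endpoints: reindex.start < backup.start, reindex.start < backup.end, reindex.end < backup.start, reindex.end < backup.end.
That pattern is 'before'.

before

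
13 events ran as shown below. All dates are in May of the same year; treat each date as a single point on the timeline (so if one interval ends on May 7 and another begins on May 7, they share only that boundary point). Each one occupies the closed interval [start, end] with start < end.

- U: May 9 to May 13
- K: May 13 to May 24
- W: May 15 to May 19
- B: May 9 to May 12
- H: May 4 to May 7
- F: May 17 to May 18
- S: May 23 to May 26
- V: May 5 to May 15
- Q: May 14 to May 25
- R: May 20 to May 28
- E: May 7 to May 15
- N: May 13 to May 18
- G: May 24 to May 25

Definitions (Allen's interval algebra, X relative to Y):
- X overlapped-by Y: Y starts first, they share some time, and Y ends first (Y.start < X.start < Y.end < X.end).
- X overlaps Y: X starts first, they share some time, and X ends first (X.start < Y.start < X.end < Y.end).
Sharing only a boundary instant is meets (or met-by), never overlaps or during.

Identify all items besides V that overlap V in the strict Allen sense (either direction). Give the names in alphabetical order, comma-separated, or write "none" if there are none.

H, K, N, Q

Target V = [May 5, May 15].
B [May 9, May 12] → during → no.
E [May 7, May 15] → finishes → no.
F [May 17, May 18] → after → no.
G [May 24, May 25] → after → no.
H [May 4, May 7] → overlaps → yes.
K [May 13, May 24] → overlapped-by → yes.
N [May 13, May 18] → overlapped-by → yes.
Q [May 14, May 25] → overlapped-by → yes.
R [May 20, May 28] → after → no.
S [May 23, May 26] → after → no.
U [May 9, May 13] → during → no.
W [May 15, May 19] → met-by → no.
Result: H, K, N, Q.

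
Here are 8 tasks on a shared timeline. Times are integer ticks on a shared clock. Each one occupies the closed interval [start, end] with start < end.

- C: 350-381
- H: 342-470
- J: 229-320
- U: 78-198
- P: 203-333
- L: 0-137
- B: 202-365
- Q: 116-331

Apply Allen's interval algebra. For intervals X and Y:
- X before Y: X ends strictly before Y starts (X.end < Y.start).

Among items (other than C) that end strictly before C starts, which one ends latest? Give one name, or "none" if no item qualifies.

P

Target C = [350, 381].
B [202, 365] → overlaps → excluded.
H [342, 470] → contains → excluded.
J [229, 320] → before → candidate.
L [0, 137] → before → candidate.
P [203, 333] → before → candidate.
Q [116, 331] → before → candidate.
U [78, 198] → before → candidate.
Among candidates, latest end is 333 → P.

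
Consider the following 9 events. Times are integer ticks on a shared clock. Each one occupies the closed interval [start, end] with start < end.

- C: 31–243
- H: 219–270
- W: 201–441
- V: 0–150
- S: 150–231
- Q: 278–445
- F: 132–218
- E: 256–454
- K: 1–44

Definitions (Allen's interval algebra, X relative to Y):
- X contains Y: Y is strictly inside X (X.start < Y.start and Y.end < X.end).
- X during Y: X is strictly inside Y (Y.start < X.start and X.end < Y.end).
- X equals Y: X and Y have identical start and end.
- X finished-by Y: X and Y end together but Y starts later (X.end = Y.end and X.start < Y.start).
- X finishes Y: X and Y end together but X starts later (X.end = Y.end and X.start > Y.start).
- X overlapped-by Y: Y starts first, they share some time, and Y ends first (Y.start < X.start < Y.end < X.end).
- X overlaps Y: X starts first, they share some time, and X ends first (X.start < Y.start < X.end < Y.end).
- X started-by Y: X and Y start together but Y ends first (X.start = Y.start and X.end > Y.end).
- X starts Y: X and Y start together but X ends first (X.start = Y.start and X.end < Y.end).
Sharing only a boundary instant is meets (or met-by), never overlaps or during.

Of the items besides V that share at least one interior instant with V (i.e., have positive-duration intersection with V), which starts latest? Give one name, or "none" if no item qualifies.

F

Target V = [0, 150].
C [31, 243] → overlapped-by → candidate.
E [256, 454] → after → excluded.
F [132, 218] → overlapped-by → candidate.
H [219, 270] → after → excluded.
K [1, 44] → during → candidate.
Q [278, 445] → after → excluded.
S [150, 231] → met-by → excluded.
W [201, 441] → after → excluded.
Among candidates, latest start is 132 → F.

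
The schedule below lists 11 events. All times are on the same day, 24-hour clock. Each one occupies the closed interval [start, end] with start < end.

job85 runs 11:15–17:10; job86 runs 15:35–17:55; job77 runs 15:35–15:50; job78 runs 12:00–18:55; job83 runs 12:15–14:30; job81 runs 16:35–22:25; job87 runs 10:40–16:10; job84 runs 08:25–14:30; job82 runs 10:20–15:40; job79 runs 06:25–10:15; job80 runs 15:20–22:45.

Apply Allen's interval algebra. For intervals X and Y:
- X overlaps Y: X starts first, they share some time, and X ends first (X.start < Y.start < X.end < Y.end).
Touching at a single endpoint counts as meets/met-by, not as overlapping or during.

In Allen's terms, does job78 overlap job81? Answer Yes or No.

job78 = [12:00, 18:55], job81 = [16:35, 22:25].
Actual relation of job78 to job81: overlaps.
Asked whether 'overlaps' holds → Yes.

Yes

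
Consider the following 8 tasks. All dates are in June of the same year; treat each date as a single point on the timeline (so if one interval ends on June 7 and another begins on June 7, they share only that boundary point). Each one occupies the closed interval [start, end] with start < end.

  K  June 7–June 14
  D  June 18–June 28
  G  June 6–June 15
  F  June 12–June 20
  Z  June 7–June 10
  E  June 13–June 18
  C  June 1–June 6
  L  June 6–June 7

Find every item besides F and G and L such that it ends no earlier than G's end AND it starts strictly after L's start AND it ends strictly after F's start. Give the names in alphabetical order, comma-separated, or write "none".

D, E

Conditions: its end is no earlier than G's end (X.end >= June 15) AND its start is strictly after L's start (X.start > June 6) AND its end is strictly after F's start (X.end > June 12).
C: end June 6 >= June 15? ✗; start June 1 > June 6? ✗; end June 6 > June 12? ✗ → no.
D: end June 28 >= June 15? ✓; start June 18 > June 6? ✓; end June 28 > June 12? ✓ → yes.
E: end June 18 >= June 15? ✓; start June 13 > June 6? ✓; end June 18 > June 12? ✓ → yes.
K: end June 14 >= June 15? ✗; start June 7 > June 6? ✓; end June 14 > June 12? ✓ → no.
Z: end June 10 >= June 15? ✗; start June 7 > June 6? ✓; end June 10 > June 12? ✗ → no.
Result: D, E.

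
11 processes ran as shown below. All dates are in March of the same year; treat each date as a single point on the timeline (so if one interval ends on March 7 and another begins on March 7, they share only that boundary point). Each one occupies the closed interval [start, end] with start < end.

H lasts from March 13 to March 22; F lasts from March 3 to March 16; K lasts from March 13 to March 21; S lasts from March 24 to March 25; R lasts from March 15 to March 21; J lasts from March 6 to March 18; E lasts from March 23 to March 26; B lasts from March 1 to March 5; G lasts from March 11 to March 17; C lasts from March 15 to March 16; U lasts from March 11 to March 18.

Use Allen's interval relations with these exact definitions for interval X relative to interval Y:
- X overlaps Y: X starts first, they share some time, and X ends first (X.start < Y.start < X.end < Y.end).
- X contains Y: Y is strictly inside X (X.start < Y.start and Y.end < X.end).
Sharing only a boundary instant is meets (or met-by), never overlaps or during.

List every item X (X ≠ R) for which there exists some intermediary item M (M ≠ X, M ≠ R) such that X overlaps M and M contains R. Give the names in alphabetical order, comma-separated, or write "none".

F, G, J, U

Target R = [March 15, March 21].
Intermediaries M with M contains R: H.
Via H — items with X overlaps H: F, G, J, U.
Union: F, G, J, U.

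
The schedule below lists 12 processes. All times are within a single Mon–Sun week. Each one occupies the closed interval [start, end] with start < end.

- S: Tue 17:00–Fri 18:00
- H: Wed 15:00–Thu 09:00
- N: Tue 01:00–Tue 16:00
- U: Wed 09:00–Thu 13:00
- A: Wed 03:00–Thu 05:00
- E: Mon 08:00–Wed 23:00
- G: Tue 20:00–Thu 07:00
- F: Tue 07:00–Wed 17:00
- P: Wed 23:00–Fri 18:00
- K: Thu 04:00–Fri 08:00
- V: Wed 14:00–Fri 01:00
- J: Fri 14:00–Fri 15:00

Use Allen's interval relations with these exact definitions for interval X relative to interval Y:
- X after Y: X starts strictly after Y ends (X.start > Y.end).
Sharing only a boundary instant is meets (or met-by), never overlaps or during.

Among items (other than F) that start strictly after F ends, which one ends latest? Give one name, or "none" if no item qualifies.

P

Target F = [Tue 07:00, Wed 17:00].
A [Wed 03:00, Thu 05:00] → overlapped-by → excluded.
E [Mon 08:00, Wed 23:00] → contains → excluded.
G [Tue 20:00, Thu 07:00] → overlapped-by → excluded.
H [Wed 15:00, Thu 09:00] → overlapped-by → excluded.
J [Fri 14:00, Fri 15:00] → after → candidate.
K [Thu 04:00, Fri 08:00] → after → candidate.
N [Tue 01:00, Tue 16:00] → overlaps → excluded.
P [Wed 23:00, Fri 18:00] → after → candidate.
S [Tue 17:00, Fri 18:00] → overlapped-by → excluded.
U [Wed 09:00, Thu 13:00] → overlapped-by → excluded.
V [Wed 14:00, Fri 01:00] → overlapped-by → excluded.
Among candidates, latest end is Fri 18:00 → P.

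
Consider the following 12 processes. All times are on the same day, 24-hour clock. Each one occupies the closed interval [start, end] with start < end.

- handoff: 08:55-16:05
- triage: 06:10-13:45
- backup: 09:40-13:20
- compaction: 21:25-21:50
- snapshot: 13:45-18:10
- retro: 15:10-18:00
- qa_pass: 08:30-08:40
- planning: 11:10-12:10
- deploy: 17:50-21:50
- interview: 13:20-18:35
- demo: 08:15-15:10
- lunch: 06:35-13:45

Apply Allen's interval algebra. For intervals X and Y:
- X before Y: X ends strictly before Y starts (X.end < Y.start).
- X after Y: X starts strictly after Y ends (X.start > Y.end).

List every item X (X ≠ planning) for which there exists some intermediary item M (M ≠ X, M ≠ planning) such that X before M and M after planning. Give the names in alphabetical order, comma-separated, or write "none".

Target planning = [11:10, 12:10].
Intermediaries M with M after planning: compaction, deploy, interview, retro, snapshot.
Via compaction — items with X before compaction: backup, demo, handoff, interview, lunch, qa_pass, retro, snapshot, triage.
Via deploy — items with X before deploy: backup, demo, handoff, lunch, qa_pass, triage.
Via interview — items with X before interview: qa_pass.
Via retro — items with X before retro: backup, lunch, qa_pass, triage.
Via snapshot — items with X before snapshot: backup, qa_pass.
Union: backup, demo, handoff, interview, lunch, qa_pass, retro, snapshot, triage.

backup, demo, handoff, interview, lunch, qa_pass, retro, snapshot, triage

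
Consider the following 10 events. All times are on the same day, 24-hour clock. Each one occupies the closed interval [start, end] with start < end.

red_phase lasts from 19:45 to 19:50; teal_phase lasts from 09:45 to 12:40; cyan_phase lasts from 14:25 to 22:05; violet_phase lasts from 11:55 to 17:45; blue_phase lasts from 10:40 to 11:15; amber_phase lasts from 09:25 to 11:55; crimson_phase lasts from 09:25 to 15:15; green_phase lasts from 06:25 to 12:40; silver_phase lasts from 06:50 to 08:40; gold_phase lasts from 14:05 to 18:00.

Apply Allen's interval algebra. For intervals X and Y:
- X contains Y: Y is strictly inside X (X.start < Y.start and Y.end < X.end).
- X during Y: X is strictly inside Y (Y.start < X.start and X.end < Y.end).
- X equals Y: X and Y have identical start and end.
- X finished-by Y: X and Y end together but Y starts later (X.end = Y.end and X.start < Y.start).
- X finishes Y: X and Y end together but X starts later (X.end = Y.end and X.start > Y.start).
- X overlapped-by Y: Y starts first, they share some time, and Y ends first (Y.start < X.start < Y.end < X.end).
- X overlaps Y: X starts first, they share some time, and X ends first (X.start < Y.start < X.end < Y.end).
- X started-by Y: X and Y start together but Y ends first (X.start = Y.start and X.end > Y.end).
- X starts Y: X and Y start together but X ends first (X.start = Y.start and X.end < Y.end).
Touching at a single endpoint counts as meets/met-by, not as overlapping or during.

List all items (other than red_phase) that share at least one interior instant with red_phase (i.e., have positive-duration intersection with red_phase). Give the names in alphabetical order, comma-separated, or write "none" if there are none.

Target red_phase = [19:45, 19:50].
amber_phase [09:25, 11:55] → before → no.
blue_phase [10:40, 11:15] → before → no.
crimson_phase [09:25, 15:15] → before → no.
cyan_phase [14:25, 22:05] → contains → yes.
gold_phase [14:05, 18:00] → before → no.
green_phase [06:25, 12:40] → before → no.
silver_phase [06:50, 08:40] → before → no.
teal_phase [09:45, 12:40] → before → no.
violet_phase [11:55, 17:45] → before → no.
Result: cyan_phase.

cyan_phase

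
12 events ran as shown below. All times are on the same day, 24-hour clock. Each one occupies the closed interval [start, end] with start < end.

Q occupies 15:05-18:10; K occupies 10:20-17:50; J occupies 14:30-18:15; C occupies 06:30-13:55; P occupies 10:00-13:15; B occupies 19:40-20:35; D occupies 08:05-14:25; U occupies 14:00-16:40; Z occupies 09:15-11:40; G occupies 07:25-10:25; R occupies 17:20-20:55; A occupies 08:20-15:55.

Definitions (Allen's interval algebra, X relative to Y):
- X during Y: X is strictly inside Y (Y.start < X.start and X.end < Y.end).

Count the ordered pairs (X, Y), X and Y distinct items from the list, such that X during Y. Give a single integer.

10

Checking all 132 ordered pairs for relation 'during'; matching pairs in alphabetical order:
(B, R): B during R ✓
(G, C): G during C ✓
(P, A): P during A ✓
(P, C): P during C ✓
(P, D): P during D ✓
(Q, J): Q during J ✓
(U, K): U during K ✓
(Z, A): Z during A ✓
(Z, C): Z during C ✓
(Z, D): Z during D ✓
Count: 10.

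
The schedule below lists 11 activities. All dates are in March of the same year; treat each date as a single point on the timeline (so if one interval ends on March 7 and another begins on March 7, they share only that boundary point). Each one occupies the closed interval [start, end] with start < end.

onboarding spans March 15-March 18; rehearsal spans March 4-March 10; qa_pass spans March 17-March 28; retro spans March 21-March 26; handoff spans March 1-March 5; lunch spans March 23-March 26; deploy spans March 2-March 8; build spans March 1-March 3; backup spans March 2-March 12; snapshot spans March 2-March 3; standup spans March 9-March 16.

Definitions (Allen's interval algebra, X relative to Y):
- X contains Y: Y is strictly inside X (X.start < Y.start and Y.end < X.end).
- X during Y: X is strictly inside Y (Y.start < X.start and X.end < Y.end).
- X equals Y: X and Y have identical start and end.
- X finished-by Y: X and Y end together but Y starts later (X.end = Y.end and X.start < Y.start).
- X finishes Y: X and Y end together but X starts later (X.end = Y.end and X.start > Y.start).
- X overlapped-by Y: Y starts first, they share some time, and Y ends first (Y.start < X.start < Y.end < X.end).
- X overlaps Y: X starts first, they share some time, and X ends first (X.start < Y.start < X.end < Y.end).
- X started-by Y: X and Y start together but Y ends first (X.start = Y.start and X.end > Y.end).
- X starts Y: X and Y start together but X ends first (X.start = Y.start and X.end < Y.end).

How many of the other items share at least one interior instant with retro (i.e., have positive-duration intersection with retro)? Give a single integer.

Target retro = [March 21, March 26].
backup [March 2, March 12] → before → no.
build [March 1, March 3] → before → no.
deploy [March 2, March 8] → before → no.
handoff [March 1, March 5] → before → no.
lunch [March 23, March 26] → finishes → counts.
onboarding [March 15, March 18] → before → no.
qa_pass [March 17, March 28] → contains → counts.
rehearsal [March 4, March 10] → before → no.
snapshot [March 2, March 3] → before → no.
standup [March 9, March 16] → before → no.
Total: 2.

2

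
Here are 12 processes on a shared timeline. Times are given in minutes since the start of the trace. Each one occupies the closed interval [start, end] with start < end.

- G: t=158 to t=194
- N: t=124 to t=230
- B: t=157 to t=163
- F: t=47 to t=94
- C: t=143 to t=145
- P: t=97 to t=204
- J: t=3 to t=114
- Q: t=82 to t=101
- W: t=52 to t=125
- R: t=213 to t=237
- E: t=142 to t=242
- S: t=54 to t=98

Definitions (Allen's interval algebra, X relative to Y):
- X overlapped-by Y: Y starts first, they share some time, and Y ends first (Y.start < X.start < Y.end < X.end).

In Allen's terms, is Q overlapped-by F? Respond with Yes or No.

Q = [t=82, t=101], F = [t=47, t=94].
Actual relation of Q to F: overlapped-by.
Asked whether 'overlapped-by' holds → Yes.

Yes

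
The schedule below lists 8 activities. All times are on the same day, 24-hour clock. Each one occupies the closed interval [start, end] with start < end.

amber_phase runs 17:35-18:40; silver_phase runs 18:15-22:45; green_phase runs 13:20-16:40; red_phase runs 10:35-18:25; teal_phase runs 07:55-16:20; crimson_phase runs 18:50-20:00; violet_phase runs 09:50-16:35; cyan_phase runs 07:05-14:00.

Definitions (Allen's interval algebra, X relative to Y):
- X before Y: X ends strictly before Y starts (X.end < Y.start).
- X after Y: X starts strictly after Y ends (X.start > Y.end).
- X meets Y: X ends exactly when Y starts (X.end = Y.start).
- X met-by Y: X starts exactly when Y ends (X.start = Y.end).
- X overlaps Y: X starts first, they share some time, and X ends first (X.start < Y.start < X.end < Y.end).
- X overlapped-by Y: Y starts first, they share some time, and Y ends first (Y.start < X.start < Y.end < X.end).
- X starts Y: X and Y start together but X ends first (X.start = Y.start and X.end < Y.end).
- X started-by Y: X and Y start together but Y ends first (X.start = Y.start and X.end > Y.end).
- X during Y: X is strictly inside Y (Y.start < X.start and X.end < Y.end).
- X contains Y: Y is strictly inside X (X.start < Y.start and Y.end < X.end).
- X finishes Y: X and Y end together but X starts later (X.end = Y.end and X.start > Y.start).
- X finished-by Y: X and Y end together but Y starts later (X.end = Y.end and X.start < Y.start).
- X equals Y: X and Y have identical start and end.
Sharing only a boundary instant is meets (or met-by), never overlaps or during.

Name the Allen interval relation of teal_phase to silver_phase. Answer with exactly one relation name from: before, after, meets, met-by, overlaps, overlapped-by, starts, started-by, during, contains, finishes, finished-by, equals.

teal_phase = [07:55, 16:20]; silver_phase = [18:15, 22:45].
Compare endpoints: teal_phase.start < silver_phase.start, teal_phase.start < silver_phase.end, teal_phase.end < silver_phase.start, teal_phase.end < silver_phase.end.
That pattern is 'before'.

before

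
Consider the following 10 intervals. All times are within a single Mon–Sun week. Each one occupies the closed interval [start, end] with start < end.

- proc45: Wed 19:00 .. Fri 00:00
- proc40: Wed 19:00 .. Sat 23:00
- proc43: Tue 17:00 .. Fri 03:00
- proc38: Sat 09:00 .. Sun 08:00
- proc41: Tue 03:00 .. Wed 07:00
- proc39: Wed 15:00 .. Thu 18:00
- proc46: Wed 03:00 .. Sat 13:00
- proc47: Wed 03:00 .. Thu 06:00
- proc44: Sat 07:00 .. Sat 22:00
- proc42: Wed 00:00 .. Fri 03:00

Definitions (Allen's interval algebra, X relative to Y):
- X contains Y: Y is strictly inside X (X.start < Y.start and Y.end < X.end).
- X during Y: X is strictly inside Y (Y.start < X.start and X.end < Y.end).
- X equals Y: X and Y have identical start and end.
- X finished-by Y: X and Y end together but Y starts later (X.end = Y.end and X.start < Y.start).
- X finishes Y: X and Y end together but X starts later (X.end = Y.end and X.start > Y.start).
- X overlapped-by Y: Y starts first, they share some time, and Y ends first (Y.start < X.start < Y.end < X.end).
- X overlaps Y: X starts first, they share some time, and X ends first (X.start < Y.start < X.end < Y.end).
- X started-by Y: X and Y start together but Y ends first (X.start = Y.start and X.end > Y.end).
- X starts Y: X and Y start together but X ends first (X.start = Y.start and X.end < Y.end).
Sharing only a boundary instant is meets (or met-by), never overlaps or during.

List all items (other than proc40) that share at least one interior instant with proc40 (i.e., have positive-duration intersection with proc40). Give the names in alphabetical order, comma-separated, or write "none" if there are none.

proc38, proc39, proc42, proc43, proc44, proc45, proc46, proc47

Target proc40 = [Wed 19:00, Sat 23:00].
proc38 [Sat 09:00, Sun 08:00] → overlapped-by → yes.
proc39 [Wed 15:00, Thu 18:00] → overlaps → yes.
proc41 [Tue 03:00, Wed 07:00] → before → no.
proc42 [Wed 00:00, Fri 03:00] → overlaps → yes.
proc43 [Tue 17:00, Fri 03:00] → overlaps → yes.
proc44 [Sat 07:00, Sat 22:00] → during → yes.
proc45 [Wed 19:00, Fri 00:00] → starts → yes.
proc46 [Wed 03:00, Sat 13:00] → overlaps → yes.
proc47 [Wed 03:00, Thu 06:00] → overlaps → yes.
Result: proc38, proc39, proc42, proc43, proc44, proc45, proc46, proc47.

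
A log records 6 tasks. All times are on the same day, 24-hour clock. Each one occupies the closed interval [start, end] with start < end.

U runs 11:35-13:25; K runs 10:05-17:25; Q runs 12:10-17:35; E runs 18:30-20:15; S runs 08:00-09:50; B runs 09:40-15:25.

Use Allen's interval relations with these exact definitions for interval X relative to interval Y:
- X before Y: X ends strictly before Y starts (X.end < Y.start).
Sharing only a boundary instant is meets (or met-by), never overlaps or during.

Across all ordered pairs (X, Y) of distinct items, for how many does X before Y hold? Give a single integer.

8

Checking all 30 ordered pairs for relation 'before'; matching pairs in alphabetical order:
(B, E): B before E ✓
(K, E): K before E ✓
(Q, E): Q before E ✓
(S, E): S before E ✓
(S, K): S before K ✓
(S, Q): S before Q ✓
(S, U): S before U ✓
(U, E): U before E ✓
Count: 8.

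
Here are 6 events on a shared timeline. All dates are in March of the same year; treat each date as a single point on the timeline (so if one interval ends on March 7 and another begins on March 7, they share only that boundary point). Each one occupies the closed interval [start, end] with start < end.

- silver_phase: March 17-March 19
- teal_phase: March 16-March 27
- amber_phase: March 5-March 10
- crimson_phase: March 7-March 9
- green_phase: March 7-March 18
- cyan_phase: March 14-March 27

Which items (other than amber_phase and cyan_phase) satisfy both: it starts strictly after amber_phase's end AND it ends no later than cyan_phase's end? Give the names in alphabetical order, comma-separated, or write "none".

silver_phase, teal_phase

Conditions: its start is strictly after amber_phase's end (X.start > March 10) AND its end is no later than cyan_phase's end (X.end <= March 27).
crimson_phase: start March 7 > March 10? ✗; end March 9 <= March 27? ✓ → no.
green_phase: start March 7 > March 10? ✗; end March 18 <= March 27? ✓ → no.
silver_phase: start March 17 > March 10? ✓; end March 19 <= March 27? ✓ → yes.
teal_phase: start March 16 > March 10? ✓; end March 27 <= March 27? ✓ → yes.
Result: silver_phase, teal_phase.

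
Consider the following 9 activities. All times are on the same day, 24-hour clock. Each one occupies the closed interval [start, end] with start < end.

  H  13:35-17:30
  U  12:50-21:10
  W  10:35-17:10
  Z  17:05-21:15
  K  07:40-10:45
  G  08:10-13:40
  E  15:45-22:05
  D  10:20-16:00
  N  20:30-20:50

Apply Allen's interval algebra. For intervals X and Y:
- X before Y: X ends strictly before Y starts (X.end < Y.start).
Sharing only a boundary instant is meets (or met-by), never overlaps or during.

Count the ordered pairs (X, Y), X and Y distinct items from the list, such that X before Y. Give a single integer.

12

Checking all 72 ordered pairs for relation 'before'; matching pairs in alphabetical order:
(D, N): D before N ✓
(D, Z): D before Z ✓
(G, E): G before E ✓
(G, N): G before N ✓
(G, Z): G before Z ✓
(H, N): H before N ✓
(K, E): K before E ✓
(K, H): K before H ✓
(K, N): K before N ✓
(K, U): K before U ✓
(K, Z): K before Z ✓
(W, N): W before N ✓
Count: 12.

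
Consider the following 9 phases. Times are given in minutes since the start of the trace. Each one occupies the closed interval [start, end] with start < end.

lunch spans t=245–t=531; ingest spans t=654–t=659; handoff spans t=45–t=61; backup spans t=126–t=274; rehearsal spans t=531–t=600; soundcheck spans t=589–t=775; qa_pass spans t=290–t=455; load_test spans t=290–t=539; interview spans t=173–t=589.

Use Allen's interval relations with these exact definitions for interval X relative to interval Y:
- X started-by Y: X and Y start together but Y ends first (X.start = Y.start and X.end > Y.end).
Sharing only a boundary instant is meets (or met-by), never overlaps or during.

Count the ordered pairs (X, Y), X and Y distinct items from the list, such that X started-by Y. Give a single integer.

Checking all 72 ordered pairs for relation 'started-by'; matching pairs in alphabetical order:
(load_test, qa_pass): load_test started-by qa_pass ✓
Count: 1.

1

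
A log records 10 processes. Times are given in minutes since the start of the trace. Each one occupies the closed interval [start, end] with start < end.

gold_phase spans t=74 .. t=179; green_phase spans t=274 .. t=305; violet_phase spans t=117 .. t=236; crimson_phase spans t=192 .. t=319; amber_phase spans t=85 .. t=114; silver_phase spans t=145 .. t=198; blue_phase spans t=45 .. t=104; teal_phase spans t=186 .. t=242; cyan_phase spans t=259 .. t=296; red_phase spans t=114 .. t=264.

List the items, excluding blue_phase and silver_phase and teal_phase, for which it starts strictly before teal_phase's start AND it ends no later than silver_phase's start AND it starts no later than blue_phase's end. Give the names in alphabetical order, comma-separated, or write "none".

Conditions: its start is strictly before teal_phase's start (X.start < t=186) AND its end is no later than silver_phase's start (X.end <= t=145) AND its start is no later than blue_phase's end (X.start <= t=104).
amber_phase: start t=85 < t=186? ✓; end t=114 <= t=145? ✓; start t=85 <= t=104? ✓ → yes.
crimson_phase: start t=192 < t=186? ✗; end t=319 <= t=145? ✗; start t=192 <= t=104? ✗ → no.
cyan_phase: start t=259 < t=186? ✗; end t=296 <= t=145? ✗; start t=259 <= t=104? ✗ → no.
gold_phase: start t=74 < t=186? ✓; end t=179 <= t=145? ✗; start t=74 <= t=104? ✓ → no.
green_phase: start t=274 < t=186? ✗; end t=305 <= t=145? ✗; start t=274 <= t=104? ✗ → no.
red_phase: start t=114 < t=186? ✓; end t=264 <= t=145? ✗; start t=114 <= t=104? ✗ → no.
violet_phase: start t=117 < t=186? ✓; end t=236 <= t=145? ✗; start t=117 <= t=104? ✗ → no.
Result: amber_phase.

amber_phase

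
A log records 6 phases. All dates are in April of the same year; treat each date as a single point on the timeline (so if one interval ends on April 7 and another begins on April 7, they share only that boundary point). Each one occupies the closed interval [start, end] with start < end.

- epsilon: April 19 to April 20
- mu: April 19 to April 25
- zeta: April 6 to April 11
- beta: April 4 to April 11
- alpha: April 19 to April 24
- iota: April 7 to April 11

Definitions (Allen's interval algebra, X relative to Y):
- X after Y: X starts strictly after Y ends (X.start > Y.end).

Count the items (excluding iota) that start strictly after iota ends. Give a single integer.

Target iota = [April 7, April 11].
alpha [April 19, April 24] → after → counts.
beta [April 4, April 11] → finished-by → no.
epsilon [April 19, April 20] → after → counts.
mu [April 19, April 25] → after → counts.
zeta [April 6, April 11] → finished-by → no.
Total: 3.

3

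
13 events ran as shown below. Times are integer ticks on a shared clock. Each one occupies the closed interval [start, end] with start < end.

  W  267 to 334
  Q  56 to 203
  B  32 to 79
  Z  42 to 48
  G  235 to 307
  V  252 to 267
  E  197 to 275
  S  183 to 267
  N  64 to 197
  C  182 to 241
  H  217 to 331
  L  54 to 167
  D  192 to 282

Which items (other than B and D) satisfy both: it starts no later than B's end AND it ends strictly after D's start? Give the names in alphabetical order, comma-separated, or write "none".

Conditions: its start is no later than B's end (X.start <= 79) AND its end is strictly after D's start (X.end > 192).
C: start 182 <= 79? ✗; end 241 > 192? ✓ → no.
E: start 197 <= 79? ✗; end 275 > 192? ✓ → no.
G: start 235 <= 79? ✗; end 307 > 192? ✓ → no.
H: start 217 <= 79? ✗; end 331 > 192? ✓ → no.
L: start 54 <= 79? ✓; end 167 > 192? ✗ → no.
N: start 64 <= 79? ✓; end 197 > 192? ✓ → yes.
Q: start 56 <= 79? ✓; end 203 > 192? ✓ → yes.
S: start 183 <= 79? ✗; end 267 > 192? ✓ → no.
V: start 252 <= 79? ✗; end 267 > 192? ✓ → no.
W: start 267 <= 79? ✗; end 334 > 192? ✓ → no.
Z: start 42 <= 79? ✓; end 48 > 192? ✗ → no.
Result: N, Q.

N, Q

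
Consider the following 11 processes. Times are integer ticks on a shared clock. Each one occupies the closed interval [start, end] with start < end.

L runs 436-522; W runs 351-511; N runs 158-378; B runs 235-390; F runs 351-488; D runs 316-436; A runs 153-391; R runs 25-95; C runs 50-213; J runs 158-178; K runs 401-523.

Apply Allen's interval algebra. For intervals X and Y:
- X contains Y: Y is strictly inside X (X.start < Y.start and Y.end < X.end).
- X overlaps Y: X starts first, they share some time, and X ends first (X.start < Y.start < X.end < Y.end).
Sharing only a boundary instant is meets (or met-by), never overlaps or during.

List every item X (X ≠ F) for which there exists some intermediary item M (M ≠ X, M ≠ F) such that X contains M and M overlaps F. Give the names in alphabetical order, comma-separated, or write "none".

Target F = [351, 488].
Intermediaries M with M overlaps F: A, B, D, N.
Via A — items with X contains A: none.
Via B — items with X contains B: A.
Via D — items with X contains D: none.
Via N — items with X contains N: A.
Union: A.

A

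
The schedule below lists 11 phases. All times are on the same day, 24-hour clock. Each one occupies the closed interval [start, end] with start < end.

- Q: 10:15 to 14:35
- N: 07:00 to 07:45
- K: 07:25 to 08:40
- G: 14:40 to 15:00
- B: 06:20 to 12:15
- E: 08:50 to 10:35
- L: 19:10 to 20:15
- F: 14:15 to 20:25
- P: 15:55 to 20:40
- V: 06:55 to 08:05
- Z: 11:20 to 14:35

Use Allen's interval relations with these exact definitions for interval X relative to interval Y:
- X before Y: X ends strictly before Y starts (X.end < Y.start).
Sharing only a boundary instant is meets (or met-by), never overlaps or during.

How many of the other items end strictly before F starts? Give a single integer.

5

Target F = [14:15, 20:25].
B [06:20, 12:15] → before → counts.
E [08:50, 10:35] → before → counts.
G [14:40, 15:00] → during → no.
K [07:25, 08:40] → before → counts.
L [19:10, 20:15] → during → no.
N [07:00, 07:45] → before → counts.
P [15:55, 20:40] → overlapped-by → no.
Q [10:15, 14:35] → overlaps → no.
V [06:55, 08:05] → before → counts.
Z [11:20, 14:35] → overlaps → no.
Total: 5.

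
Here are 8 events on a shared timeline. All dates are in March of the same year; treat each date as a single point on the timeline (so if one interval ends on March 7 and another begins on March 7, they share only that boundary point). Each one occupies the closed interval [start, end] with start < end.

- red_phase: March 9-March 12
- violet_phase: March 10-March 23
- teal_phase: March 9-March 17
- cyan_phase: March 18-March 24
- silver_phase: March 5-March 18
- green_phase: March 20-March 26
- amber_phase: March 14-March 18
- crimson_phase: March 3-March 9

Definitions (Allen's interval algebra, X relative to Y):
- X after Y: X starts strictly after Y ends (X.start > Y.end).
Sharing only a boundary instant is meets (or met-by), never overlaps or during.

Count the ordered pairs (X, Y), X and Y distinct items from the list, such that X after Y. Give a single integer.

11

Checking all 56 ordered pairs for relation 'after'; matching pairs in alphabetical order:
(amber_phase, crimson_phase): amber_phase after crimson_phase ✓
(amber_phase, red_phase): amber_phase after red_phase ✓
(cyan_phase, crimson_phase): cyan_phase after crimson_phase ✓
(cyan_phase, red_phase): cyan_phase after red_phase ✓
(cyan_phase, teal_phase): cyan_phase after teal_phase ✓
(green_phase, amber_phase): green_phase after amber_phase ✓
(green_phase, crimson_phase): green_phase after crimson_phase ✓
(green_phase, red_phase): green_phase after red_phase ✓
(green_phase, silver_phase): green_phase after silver_phase ✓
(green_phase, teal_phase): green_phase after teal_phase ✓
(violet_phase, crimson_phase): violet_phase after crimson_phase ✓
Count: 11.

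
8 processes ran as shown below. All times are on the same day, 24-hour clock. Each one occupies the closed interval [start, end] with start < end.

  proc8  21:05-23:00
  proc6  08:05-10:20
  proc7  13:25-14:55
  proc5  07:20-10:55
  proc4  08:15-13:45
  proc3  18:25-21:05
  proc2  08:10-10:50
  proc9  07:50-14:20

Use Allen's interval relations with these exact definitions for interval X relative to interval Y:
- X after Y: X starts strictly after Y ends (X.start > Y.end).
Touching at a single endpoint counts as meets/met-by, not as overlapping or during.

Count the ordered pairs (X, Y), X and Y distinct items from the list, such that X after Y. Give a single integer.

Checking all 56 ordered pairs for relation 'after'; matching pairs in alphabetical order:
(proc3, proc2): proc3 after proc2 ✓
(proc3, proc4): proc3 after proc4 ✓
(proc3, proc5): proc3 after proc5 ✓
(proc3, proc6): proc3 after proc6 ✓
(proc3, proc7): proc3 after proc7 ✓
(proc3, proc9): proc3 after proc9 ✓
(proc7, proc2): proc7 after proc2 ✓
(proc7, proc5): proc7 after proc5 ✓
(proc7, proc6): proc7 after proc6 ✓
(proc8, proc2): proc8 after proc2 ✓
(proc8, proc4): proc8 after proc4 ✓
(proc8, proc5): proc8 after proc5 ✓
(proc8, proc6): proc8 after proc6 ✓
(proc8, proc7): proc8 after proc7 ✓
(proc8, proc9): proc8 after proc9 ✓
Count: 15.

15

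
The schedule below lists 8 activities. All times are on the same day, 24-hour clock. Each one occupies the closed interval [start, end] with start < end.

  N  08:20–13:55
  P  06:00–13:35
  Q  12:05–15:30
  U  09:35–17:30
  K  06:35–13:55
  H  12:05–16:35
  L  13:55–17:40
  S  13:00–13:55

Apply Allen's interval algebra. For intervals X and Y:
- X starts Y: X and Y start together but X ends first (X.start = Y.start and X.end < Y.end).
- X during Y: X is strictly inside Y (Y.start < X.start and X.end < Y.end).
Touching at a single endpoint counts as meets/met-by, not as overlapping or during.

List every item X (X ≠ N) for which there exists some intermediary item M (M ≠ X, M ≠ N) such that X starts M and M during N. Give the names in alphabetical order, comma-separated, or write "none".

Target N = [08:20, 13:55].
Intermediaries M with M during N: none.
Union: none.

none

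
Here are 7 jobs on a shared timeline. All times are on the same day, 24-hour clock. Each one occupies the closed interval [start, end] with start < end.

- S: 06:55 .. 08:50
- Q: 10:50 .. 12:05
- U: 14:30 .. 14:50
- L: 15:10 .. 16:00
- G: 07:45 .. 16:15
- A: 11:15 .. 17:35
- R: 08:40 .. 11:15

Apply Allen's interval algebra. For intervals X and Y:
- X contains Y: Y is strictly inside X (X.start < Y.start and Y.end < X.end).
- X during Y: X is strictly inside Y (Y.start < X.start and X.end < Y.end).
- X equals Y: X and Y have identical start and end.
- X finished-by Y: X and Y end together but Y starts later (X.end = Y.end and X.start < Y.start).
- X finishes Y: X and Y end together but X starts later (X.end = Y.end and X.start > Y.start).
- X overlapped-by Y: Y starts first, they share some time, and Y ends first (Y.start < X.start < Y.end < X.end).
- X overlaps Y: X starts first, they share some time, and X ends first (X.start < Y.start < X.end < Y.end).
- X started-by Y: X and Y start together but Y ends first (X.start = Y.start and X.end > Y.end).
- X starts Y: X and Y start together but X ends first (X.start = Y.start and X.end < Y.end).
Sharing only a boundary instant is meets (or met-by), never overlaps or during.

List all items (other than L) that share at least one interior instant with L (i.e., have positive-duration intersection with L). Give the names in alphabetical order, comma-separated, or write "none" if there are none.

A, G

Target L = [15:10, 16:00].
A [11:15, 17:35] → contains → yes.
G [07:45, 16:15] → contains → yes.
Q [10:50, 12:05] → before → no.
R [08:40, 11:15] → before → no.
S [06:55, 08:50] → before → no.
U [14:30, 14:50] → before → no.
Result: A, G.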